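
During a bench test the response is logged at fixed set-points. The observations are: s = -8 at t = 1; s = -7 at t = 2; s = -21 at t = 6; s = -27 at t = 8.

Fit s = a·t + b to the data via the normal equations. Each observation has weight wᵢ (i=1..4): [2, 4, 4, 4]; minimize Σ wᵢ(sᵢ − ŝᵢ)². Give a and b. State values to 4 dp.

a = -3.0642, b = -2.4118

AᵀWA·[a, b]ᵀ = AᵀWs reads: 418·a + 66·b = -1440;  66·a + 14·b = -236.
det = 418·14 − 66² = 1496.
a = ((-1440)·14 − 66·(-236))/1496 = -573/187; b = (418·(-236) − 66·(-1440))/1496 = -41/17.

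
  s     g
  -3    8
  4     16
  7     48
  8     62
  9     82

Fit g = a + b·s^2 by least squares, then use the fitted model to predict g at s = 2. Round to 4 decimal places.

ĝ = 3.1237

From the data, Σ1 = 5, Σs^2 = 219, Σs^2·s^2 = 13395.
For Aᵀg: Σg = 216, Σs^2·g = 13290.
So AᵀA·[a, b]ᵀ = Aᵀg: [[5, 219]; [219, 13395]]·[a, b]ᵀ = [216, 13290]ᵀ.
Eliminating b: 13395·(row 1) − 219·(row 2) gives 19014·a = 13395·216 − 219·13290 = -17190, so a = -2865/3169.
Then b = (13290 − 219·(-2865/3169))/13395 = 3191/3169.
At s = 2: ĝ = (-2865/3169)·(1) + (3191/3169)·(4) = 9899/3169.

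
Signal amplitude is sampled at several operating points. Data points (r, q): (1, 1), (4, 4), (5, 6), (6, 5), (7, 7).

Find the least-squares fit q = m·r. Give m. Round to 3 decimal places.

m = 0.992

Setting ∂/∂m … = 0 gives: 127·m = 126.
(Σr·r = 127, Σr·q = 126.)
Hence m = 126 / 127 ≈ 0.992126.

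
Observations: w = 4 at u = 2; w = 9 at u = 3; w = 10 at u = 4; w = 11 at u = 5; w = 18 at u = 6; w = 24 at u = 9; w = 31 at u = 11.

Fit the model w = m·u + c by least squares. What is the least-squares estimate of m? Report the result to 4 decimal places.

m = 2.8941

Forming XᵀX = [[292, 40]; [40, 7]] and Xᵀw = [795, 107]ᵀ gives XᵀX·[m, c]ᵀ = Xᵀw.
Determinant 292·7 − 40² = 444.
m = (795·7 − 40·107)/444 = 1285/444; c = (292·107 − 40·795)/444 = -139/111.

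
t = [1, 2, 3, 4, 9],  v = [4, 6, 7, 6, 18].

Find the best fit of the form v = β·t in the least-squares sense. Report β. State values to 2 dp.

Entries of MᵀM: Σt·t = 111.
Right-hand side: Σt·v = 223.
Hence β = 223 / 111 ≈ 2.00901.

β = 2.01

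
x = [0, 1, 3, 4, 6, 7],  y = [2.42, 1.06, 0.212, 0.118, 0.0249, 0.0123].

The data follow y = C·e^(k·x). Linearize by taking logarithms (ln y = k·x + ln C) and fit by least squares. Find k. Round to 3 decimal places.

Linearized form: ln y = k·x + ln C. From the 6 transformed points,
Σx = 21.0000, Σ(x)² = 111.0000, Σln y = -10.8372, Σx·ln y = -66.0879.
Equations: 111.0000·k + 21.0000·ln C = -66.0879;  21.0000·k + 6·ln C = -10.8372.
Δ = 111.0000·6 − (21.0000)² = 225.0000; k = (-66.0879·6 − 21.0000·-10.8372)/225.0000 = -0.75087, ln C = (111.0000·-10.8372 − 21.0000·-66.0879)/225.0000 = 0.82183.

k = -0.751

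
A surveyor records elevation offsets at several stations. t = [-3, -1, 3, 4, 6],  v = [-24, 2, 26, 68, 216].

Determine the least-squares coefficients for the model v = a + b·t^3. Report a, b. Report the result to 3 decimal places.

a = 2.344, b = 0.990

Entries of AᵀA: Σ1 = 5, Σt^3 = 279, Σt^3·t^3 = 52211.
Right-hand side: Σv = 288, Σt^3·v = 52356.
Normal equations: [[5, 279]; [279, 52211]]·[a, b]ᵀ = [288, 52356]ᵀ.
Eliminating b: 52211·(row 1) − 279·(row 2) gives 183214·a = 52211·288 − 279·52356 = 429444, so a = 214722/91607.
Then b = (52356 − 279·(214722/91607))/52211 = 90714/91607.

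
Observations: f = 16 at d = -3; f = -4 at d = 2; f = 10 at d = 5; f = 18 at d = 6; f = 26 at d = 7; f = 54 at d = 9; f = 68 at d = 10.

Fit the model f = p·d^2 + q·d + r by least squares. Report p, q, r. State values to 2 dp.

p = 0.98, q = -2.78, r = -1.38

Sums needed: Σd^2·d^2 = 20980, Σd^2·d = 2394, Σd^2 = 304, Σd·d = 304, Σd = 36, Σ1 = 7.
And Σd^2·f = 13474, Σd·f = 1450, Σf = 188.
XᵀX·[p, q, r]ᵀ = Xᵀf becomes [[20980, 2394, 304]; [2394, 304, 36]; [304, 36, 7]]·[p, q, r]ᵀ = [13474, 1450, 188]ᵀ.
Solving the 3×3 system (Gaussian elimination) gives p = 402113/410529, q = -380399/136843, r = -568544/410529.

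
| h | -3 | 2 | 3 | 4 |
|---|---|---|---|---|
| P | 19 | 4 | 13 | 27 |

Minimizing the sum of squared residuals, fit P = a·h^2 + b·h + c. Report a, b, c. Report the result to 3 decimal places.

AᵀA·[a, b, c]ᵀ = AᵀP reads: 434·a + 72·b + 38·c = 736;  72·a + 38·b + 6·c = 98;  38·a + 6·b + 4·c = 63.
Inverting the 3×3 Gram matrix, [a, b, c]ᵀ = [3935/1892, -1807/1892, -443/172]ᵀ.

a = 2.080, b = -0.955, c = -2.576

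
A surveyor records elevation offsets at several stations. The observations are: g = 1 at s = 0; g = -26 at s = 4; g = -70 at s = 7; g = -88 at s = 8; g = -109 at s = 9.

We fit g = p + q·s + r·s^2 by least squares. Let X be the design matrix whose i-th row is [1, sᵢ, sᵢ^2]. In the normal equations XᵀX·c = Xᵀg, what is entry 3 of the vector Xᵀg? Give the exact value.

Entry 3 ↔ basis s^2, so (Xᵀg)_{3} = Σᵢ (s^2)·gᵢ = (0)·(1) + (16)·(-26) + (49)·(-70) + (64)·(-88) + (81)·(-109) = -18307.

-18307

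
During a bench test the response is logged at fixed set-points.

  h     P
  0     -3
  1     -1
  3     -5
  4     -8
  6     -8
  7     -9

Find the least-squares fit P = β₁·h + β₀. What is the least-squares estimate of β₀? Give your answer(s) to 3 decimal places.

The normal equations are: 111·β₁ + 21·β₀ = -159;  21·β₁ + 6·β₀ = -34.
Determinant 111·6 − 21² = 225.
β₁ = ((-159)·6 − 21·(-34))/225 = -16/15; β₀ = (111·(-34) − 21·(-159))/225 = -29/15.

β₀ = -1.933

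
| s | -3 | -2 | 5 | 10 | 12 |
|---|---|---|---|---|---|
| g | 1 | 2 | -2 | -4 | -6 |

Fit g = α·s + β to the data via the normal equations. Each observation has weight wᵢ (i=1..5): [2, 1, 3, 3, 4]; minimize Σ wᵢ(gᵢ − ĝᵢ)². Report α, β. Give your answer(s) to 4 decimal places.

Entries of MᵀWM: Σwᵢ·s·s = 973, Σwᵢ·s = 85, Σwᵢ·1 = 13.
For MᵀWg: Σwᵢ·s·g = -448, Σwᵢ·g = -38.
MᵀWM·[α, β]ᵀ = MᵀWg becomes [[973, 85]; [85, 13]]·[α, β]ᵀ = [-448, -38]ᵀ.
Δ = 973·13 − 85² = 5424.
α = ((-448)·13 − 85·(-38))/5424 = -1297/2712; β = (973·(-38) − 85·(-448))/5424 = 553/2712.

α = -0.4782, β = 0.2039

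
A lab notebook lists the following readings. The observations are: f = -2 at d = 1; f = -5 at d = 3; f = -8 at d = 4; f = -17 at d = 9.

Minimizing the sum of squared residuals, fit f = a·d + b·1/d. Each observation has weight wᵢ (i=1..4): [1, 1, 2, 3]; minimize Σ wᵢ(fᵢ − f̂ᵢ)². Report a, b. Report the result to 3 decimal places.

a = -1.893, b = -0.064

Setting ∂/∂a … = 0 gives: 285·a + 7·b = -540;  7·a + (275/216)·b = -40/3.
Δ = 285·(275/216) − 7² = 22597/72.
a = ((-540)·(275/216) − 7·(-40/3))/(22597/72) = -42780/22597; b = (285·(-40/3) − 7·(-540))/(22597/72) = -1440/22597.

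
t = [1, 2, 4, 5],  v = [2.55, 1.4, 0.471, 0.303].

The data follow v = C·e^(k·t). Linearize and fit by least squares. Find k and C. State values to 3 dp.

Let Y = ln v. Fitting Y = k·t + ln C by least squares:
Σt = 12.0000, Σ(t)² = 46.0000, Σln v = -0.6744, Σt·ln v = -7.3727.
Equations: 46.0000·k + 12.0000·ln C = -7.3727;  12.0000·k + 4·ln C = -0.6744.
Solving (det = 40.0000): k = -0.53496, ln C = 1.43629, so C = exp(1.43629) = 4.20507.

k = -0.535, C = 4.205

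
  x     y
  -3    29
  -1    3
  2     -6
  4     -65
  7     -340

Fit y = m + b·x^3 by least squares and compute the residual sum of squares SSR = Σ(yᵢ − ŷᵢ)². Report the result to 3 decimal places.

SSR = 8.190

Entries of AᵀA: Σ1 = 5, Σx^3 = 387, Σx^3·x^3 = 122539.
For Aᵀy: Σy = -379, Σx^3·y = -121614.
So AᵀA·[m, b]ᵀ = Aᵀy: [[5, 387]; [387, 122539]]·[m, b]ᵀ = [-379, -121614]ᵀ.
Determinant 5·122539 − 387² = 462926.
m = ((-379)·122539 − 387·(-121614))/462926 = 622337/462926; b = (5·(-121614) − 387·(-379))/462926 = -461397/462926.
Residuals: 172399/231463, 152522/231463, 291283/462926, -1183119/462926, 120997/231463; SSR = 3791351/462926.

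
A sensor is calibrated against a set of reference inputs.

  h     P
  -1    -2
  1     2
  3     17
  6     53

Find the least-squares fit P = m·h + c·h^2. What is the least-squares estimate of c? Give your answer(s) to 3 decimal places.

c = 1.080

Forming MᵀM = [[47, 243]; [243, 1379]] and MᵀP = [373, 2061]ᵀ gives MᵀM·[m, c]ᵀ = MᵀP.
Δ = 47·1379 − 243² = 5764.
m = (373·1379 − 243·2061)/5764 = 3386/1441; c = (47·2061 − 243·373)/5764 = 1557/1441.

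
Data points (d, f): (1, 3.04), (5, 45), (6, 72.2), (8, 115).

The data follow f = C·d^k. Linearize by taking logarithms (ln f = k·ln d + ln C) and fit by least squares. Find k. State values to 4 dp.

With ln fᵢ as the transformed response and ln dᵢ as the regressor:
Over the data: Σln d = 5.4806, Σ(ln d)² = 10.1248, Σln f = 13.9429, Σln d·ln f = 23.6611.
Normal system: [[10.1248, 5.4806]; [5.4806, 4]]·[k, ln C]ᵀ = [23.6611, 13.9429]ᵀ.
Δ = 10.1248·4 − (5.4806)² = 10.4617; k = (23.6611·4 − 5.4806·13.9429)/10.4617 = 1.74241, ln C = (10.1248·13.9429 − 5.4806·23.6611)/10.4617 = 1.09834.

k = 1.7424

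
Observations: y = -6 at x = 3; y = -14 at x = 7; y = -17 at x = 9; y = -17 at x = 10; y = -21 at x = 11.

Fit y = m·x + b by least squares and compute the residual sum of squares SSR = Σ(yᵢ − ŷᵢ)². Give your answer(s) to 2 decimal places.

Sums needed: Σx·x = 360, Σx = 40, Σ1 = 5.
And Σx·y = -670, Σy = -75.
So AᵀA·[m, b]ᵀ = Aᵀy: [[360, 40]; [40, 5]]·[m, b]ᵀ = [-670, -75]ᵀ.
Eliminating b: 5·(row 1) − 40·(row 2) gives 200·m = 5·(-670) − 40·(-75) = -350, so m = -7/4.
Then b = ((-75) − 40·(-7/4))/5 = -1.
Residuals: 1/4, -3/4, -1/4, 3/2, -3/4; SSR = 7/2.

SSR = 3.50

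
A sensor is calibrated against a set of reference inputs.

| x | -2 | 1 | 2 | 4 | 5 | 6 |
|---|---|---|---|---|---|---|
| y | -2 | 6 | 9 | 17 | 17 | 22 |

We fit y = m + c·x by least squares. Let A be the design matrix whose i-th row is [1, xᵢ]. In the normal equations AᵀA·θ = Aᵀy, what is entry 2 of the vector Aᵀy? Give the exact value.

313

Entry 2 ↔ basis x, so (Aᵀy)_{2} = Σᵢ (x)·yᵢ = (-2)·(-2) + (1)·(6) + (2)·(9) + (4)·(17) + (5)·(17) + (6)·(22) = 313.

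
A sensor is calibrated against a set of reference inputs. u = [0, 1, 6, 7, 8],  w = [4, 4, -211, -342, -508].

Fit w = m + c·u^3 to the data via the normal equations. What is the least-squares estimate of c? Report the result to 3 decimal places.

c = -1.003

Entries of XᵀX: Σ1 = 5, Σu^3 = 1072, Σu^3·u^3 = 426450.
And Σw = -1053, Σu^3·w = -422974.
Eliminating c: 426450·(row 1) − 1072·(row 2) gives 983066·m = 426450·(-1053) − 1072·(-422974) = 4376278, so m = 2188139/491533.
Then c = ((-422974) − 1072·(2188139/491533))/426450 = -493027/491533.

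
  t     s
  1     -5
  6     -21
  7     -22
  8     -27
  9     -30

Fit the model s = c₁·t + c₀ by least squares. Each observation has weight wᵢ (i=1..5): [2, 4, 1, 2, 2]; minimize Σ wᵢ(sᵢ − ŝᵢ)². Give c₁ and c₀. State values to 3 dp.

c₁ = -3.109, c₀ = -1.974

AᵀWA·[c₁, c₀]ᵀ = AᵀWs reads: 485·c₁ + 67·c₀ = -1640;  67·c₁ + 11·c₀ = -230.
det = 485·11 − 67² = 846.
c₁ = ((-1640)·11 − 67·(-230))/846 = -1315/423; c₀ = (485·(-230) − 67·(-1640))/846 = -835/423.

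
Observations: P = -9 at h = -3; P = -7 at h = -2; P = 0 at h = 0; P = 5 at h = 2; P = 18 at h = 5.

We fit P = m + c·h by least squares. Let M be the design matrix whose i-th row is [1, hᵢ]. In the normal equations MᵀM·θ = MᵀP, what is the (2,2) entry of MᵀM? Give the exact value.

Row 2 ↔ basis h, column 2 ↔ basis h, so (MᵀM)_{2,2} = Σᵢ (h)·(h) = (-3)·(-3) + (-2)·(-2) + (0)·(0) + (2)·(2) + (5)·(5) = 42.

42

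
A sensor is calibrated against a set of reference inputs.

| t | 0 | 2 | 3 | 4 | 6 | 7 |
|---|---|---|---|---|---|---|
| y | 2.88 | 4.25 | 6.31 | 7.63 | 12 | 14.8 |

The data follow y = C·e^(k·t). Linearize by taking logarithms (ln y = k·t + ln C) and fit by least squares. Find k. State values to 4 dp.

With ln yᵢ as the transformed response and tᵢ as the regressor:
Σt = 22.0000, Σ(t)² = 114.0000, Σln y = 11.5585, Σt·ln y = 50.3204.
Equations: 114.0000·k + 22.0000·ln C = 50.3204;  22.0000·k + 6·ln C = 11.5585.
Solving (det = 200.0000): k = 0.23818, ln C = 1.05308.

k = 0.2382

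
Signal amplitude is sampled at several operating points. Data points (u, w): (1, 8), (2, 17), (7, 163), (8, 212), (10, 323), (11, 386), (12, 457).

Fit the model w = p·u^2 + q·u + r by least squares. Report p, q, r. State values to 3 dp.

From the data, Σu^2·u^2 = 51891, Σu^2·u = 4923, Σu^2 = 483, Σu·u = 483, Σu = 51, Σ1 = 7.
Moment sums: Σu^2·w = 166445, Σu·w = 15839, Σw = 1566.
So MᵀM·[p, q, r]ᵀ = Mᵀw: [[51891, 4923, 483]; [4923, 483, 51]; [483, 51, 7]]·[p, q, r]ᵀ = [166445, 15839, 1566]ᵀ.
Inverting the 3×3 Gram matrix, [p, q, r]ᵀ = [3223/1092, 100/39, 503/364]ᵀ.

p = 2.951, q = 2.564, r = 1.382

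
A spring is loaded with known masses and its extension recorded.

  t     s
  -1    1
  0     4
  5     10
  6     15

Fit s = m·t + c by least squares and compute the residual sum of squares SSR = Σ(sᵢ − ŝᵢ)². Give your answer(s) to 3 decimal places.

Normal-equation sums: Σt·t = 62, Σt = 10, Σ1 = 4.
For Mᵀs: Σt·s = 139, Σs = 30.
So MᵀM·[m, c]ᵀ = Mᵀs: [[62, 10]; [10, 4]]·[m, c]ᵀ = [139, 30]ᵀ.
Eliminating c: 4·(row 1) − 10·(row 2) gives 148·m = 4·139 − 10·30 = 256, so m = 64/37.
Then c = (30 − 10·(64/37))/4 = 235/74.
Residuals: -33/74, 61/74, -135/74, 107/74; SSR = 233/37.

SSR = 6.297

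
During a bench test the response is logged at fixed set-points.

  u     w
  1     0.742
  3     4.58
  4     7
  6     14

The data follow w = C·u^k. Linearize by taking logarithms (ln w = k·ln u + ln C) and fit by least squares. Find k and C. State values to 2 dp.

k = 1.63, C = 0.74

Taking logs, ln w = k·ln u + ln C, so regress ln w on ln u.
XᵀX = [[6.3392, 4.2767]; [4.2767, 4]], rhs = [9.0979, 5.8083]ᵀ  (here Σln u = 4.2767, Σ(ln u)² = 6.3392, Σln w = 5.8083, Σln u·ln w = 9.0979).
Δ = 6.3392·4 − (4.2767)² = 7.0668; k = (9.0979·4 − 4.2767·5.8083)/7.0668 = 1.63465, ln C = (6.3392·5.8083 − 4.2767·9.0979)/7.0668 = -0.29564, so C = exp(-0.29564) = 0.74405.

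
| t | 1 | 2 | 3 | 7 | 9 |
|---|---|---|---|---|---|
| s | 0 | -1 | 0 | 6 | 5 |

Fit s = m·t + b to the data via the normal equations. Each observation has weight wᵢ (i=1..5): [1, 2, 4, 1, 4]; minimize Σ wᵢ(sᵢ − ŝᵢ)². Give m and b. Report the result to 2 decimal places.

XᵀWX·[m, b]ᵀ = XᵀWs reads: 418·m + 60·b = 218;  60·m + 12·b = 24.
(Σwᵢ·t·t = 418, Σwᵢ·t = 60, Σwᵢ·1 = 12, Σwᵢ·t·s = 218, Σwᵢ·s = 24.)
det = 418·12 − 60² = 1416.
m = (218·12 − 60·24)/1416 = 49/59; b = (418·24 − 60·218)/1416 = -127/59.

m = 0.83, b = -2.15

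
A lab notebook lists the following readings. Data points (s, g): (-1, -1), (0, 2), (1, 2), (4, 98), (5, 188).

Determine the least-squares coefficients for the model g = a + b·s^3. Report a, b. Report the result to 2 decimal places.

Sums needed: Σ1 = 5, Σs^3 = 189, Σs^3·s^3 = 19723.
For Xᵀg: Σg = 289, Σs^3·g = 29775.
XᵀX·[a, b]ᵀ = Xᵀg becomes [[5, 189]; [189, 19723]]·[a, b]ᵀ = [289, 29775]ᵀ.
Δ = 5·19723 − 189² = 62894.
a = (289·19723 − 189·29775)/62894 = 36236/31447; b = (5·29775 − 189·289)/62894 = 47127/31447.

a = 1.15, b = 1.50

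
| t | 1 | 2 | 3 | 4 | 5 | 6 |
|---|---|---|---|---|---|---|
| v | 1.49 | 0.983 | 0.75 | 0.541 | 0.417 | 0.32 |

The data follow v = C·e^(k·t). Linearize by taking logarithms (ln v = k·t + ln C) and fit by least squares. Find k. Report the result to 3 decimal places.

Taking logs, ln v = k·t + ln C, so regress ln v on t.
Σt = 21.0000, Σ(t)² = 91.0000, Σln v = -2.5345, Σt·ln v = -14.1659.
Equations: 91.0000·k + 21.0000·ln C = -14.1659;  21.0000·k + 6·ln C = -2.5345.
Solving (det = 105.0000): k = -0.30258, ln C = 0.63661.

k = -0.303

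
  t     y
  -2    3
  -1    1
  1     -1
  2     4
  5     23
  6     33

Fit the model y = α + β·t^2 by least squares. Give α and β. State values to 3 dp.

Compute the Gram sums: Σ1 = 6, Σt^2 = 71, Σt^2·t^2 = 1955.
For Mᵀy: Σy = 63, Σt^2·y = 1791.
So MᵀM·[α, β]ᵀ = Mᵀy: [[6, 71]; [71, 1955]]·[α, β]ᵀ = [63, 1791]ᵀ.
Δ = 6·1955 − 71² = 6689.
α = (63·1955 − 71·1791)/6689 = -3996/6689; β = (6·1791 − 71·63)/6689 = 6273/6689.

α = -0.597, β = 0.938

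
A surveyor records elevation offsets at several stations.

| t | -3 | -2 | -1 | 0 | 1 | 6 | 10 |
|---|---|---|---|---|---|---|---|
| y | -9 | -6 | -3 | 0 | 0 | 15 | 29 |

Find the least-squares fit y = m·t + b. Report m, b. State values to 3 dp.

XᵀX·[m, b]ᵀ = Xᵀy reads: 151·m + 11·b = 422;  11·m + 7·b = 26.
(Σt·t = 151, Σt = 11, Σ1 = 7, Σt·y = 422, Σy = 26.)
Determinant 151·7 − 11² = 936.
m = (422·7 − 11·26)/936 = 667/234; b = (151·26 − 11·422)/936 = -179/234.

m = 2.850, b = -0.765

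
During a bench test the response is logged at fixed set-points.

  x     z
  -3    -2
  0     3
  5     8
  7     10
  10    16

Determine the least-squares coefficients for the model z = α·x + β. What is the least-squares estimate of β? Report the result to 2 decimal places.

From the data, Σx·x = 183, Σx = 19, Σ1 = 5.
Right-hand side: Σx·z = 276, Σz = 35.
MᵀM·[α, β]ᵀ = Mᵀz becomes [[183, 19]; [19, 5]]·[α, β]ᵀ = [276, 35]ᵀ.
det = 183·5 − 19² = 554.
α = (276·5 − 19·35)/554 = 715/554; β = (183·35 − 19·276)/554 = 1161/554.

β = 2.10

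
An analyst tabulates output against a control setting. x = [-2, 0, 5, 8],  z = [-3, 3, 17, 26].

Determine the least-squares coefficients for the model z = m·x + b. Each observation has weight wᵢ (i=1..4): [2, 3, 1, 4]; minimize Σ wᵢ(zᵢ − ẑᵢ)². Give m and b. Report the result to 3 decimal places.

The normal equations are: 289·m + 33·b = 929;  33·m + 10·b = 124.
(Σwᵢ·x·x = 289, Σwᵢ·x = 33, Σwᵢ·1 = 10, Σwᵢ·x·z = 929, Σwᵢ·z = 124.)
Eliminating b: 10·(row 1) − 33·(row 2) gives 1801·m = 10·929 − 33·124 = 5198, so m = 5198/1801.
Then b = (124 − 33·(5198/1801))/10 = 5179/1801.

m = 2.886, b = 2.876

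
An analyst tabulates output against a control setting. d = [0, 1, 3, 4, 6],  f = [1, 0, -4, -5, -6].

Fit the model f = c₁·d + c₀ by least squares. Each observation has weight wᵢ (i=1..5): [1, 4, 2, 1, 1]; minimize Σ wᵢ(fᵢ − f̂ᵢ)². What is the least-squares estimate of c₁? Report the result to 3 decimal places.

With design matrix A, AᵀWA = [[74, 20]; [20, 9]] and AᵀWf = [-80, -18]ᵀ.
det = 74·9 − 20² = 266.
c₁ = ((-80)·9 − 20·(-18))/266 = -180/133; c₀ = (74·(-18) − 20·(-80))/266 = 134/133.

c₁ = -1.353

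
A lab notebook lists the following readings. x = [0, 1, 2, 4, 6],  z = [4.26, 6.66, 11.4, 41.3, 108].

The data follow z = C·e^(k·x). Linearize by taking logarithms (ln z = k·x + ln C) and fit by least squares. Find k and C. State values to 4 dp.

Linearized form: ln z = k·x + ln C. From the 5 transformed points,
Sums: Σx = 13.0000, Σ(x)² = 57.0000, Σln z = 14.1820, Σx·ln z = 49.7396.
Normal system: [[57.0000, 13.0000]; [13.0000, 5]]·[k, ln C]ᵀ = [49.7396, 14.1820]ᵀ.
Solving (det = 116.0000): k = 0.55459, ln C = 1.39448, so C = exp(1.39448) = 4.03286.

k = 0.5546, C = 4.0329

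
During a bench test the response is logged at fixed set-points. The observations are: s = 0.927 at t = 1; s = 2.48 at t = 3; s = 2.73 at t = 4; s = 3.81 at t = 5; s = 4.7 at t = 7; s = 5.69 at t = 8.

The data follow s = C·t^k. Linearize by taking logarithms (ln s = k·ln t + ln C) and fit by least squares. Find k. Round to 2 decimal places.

k = 0.85

Taking logs, ln s = k·ln t + ln C, so regress ln s on ln t.
Sums: Σln t = 8.1197, Σ(ln t)² = 13.8297, Σln s = 6.4607, Σln t·ln s = 11.1699.
Normal system: [[13.8297, 8.1197]; [8.1197, 6]]·[k, ln C]ᵀ = [11.1699, 6.4607]ᵀ.
Solving (det = 17.0487): k = 0.85406, ln C = -0.07901.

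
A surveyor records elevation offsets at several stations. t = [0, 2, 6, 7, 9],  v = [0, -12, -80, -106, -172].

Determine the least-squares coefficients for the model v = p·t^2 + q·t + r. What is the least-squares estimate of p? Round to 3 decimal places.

p = -1.924

From the data, Σt^2·t^2 = 10274, Σt^2·t = 1296, Σt^2 = 170, Σt·t = 170, Σt = 24, Σ1 = 5.
Moment sums: Σt^2·v = -22054, Σt·v = -2794, Σv = -370.
Solving the 3×3 system (Gaussian elimination) gives p = -12723/6613, q = -11405/6613, r = -2036/6613.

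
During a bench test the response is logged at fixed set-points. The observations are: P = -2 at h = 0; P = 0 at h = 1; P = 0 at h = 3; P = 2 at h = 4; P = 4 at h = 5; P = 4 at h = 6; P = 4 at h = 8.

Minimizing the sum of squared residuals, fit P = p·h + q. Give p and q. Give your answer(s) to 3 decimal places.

Setting ∂/∂p … = 0 gives: 151·p + 27·q = 84;  27·p + 7·q = 12.
Δ = 151·7 − 27² = 328.
p = (84·7 − 27·12)/328 = 33/41; q = (151·12 − 27·84)/328 = -57/41.

p = 0.805, q = -1.390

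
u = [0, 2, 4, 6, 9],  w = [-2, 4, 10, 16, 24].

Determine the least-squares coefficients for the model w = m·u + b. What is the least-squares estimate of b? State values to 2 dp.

b = -1.79

XᵀX·[m, b]ᵀ = Xᵀw reads: 137·m + 21·b = 360;  21·m + 5·b = 52.
(Σu·u = 137, Σu = 21, Σ1 = 5, Σu·w = 360, Σw = 52.)
Δ = 137·5 − 21² = 244.
m = (360·5 − 21·52)/244 = 177/61; b = (137·52 − 21·360)/244 = -109/61.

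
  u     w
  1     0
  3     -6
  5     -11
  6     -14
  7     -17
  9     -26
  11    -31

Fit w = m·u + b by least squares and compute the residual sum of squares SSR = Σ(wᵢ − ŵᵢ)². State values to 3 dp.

The normal equations are: 322·m + 42·b = -851;  42·m + 7·b = -105.
det = 322·7 − 42² = 490.
m = ((-851)·7 − 42·(-105))/490 = -221/70; b = (322·(-105) − 42·(-851))/490 = 138/35.
Residuals: -11/14, -33/70, 59/70, 1, 81/70, -107/70, -3/14; SSR = 439/70.

SSR = 6.271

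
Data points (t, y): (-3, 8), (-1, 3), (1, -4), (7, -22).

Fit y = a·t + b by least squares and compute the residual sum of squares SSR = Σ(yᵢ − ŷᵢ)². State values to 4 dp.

SSR = 0.6786

MᵀM·[a, b]ᵀ = Mᵀy reads: 60·a + 4·b = -185;  4·a + 4·b = -15.
Δ = 60·4 − 4² = 224.
a = ((-185)·4 − 4·(-15))/224 = -85/28; b = (60·(-15) − 4·(-185))/224 = -5/7.
Residuals: -11/28, 19/28, -1/4, -1/28; SSR = 19/28.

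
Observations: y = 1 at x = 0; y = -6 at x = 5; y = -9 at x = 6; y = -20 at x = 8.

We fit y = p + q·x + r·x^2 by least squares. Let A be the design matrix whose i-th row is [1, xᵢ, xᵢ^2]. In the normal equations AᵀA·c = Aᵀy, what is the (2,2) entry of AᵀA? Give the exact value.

125

Row 2 ↔ basis x, column 2 ↔ basis x, so (AᵀA)_{2,2} = Σᵢ (x)·(x) = (0)·(0) + (5)·(5) + (6)·(6) + (8)·(8) = 125.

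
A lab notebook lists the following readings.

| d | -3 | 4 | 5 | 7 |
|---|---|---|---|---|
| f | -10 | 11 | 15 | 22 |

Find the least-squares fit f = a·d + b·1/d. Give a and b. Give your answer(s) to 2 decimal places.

a = 3.07, b = -0.22

Setting ∂/∂a … = 0 gives: 99·a + 4·b = 303;  4·a + (41281/176400)·b = 1027/84.
(Σd·d = 99, Σd·1/d = 4, Σ1/d·1/d = 41281/176400, Σd·f = 303, Σ1/d·f = 1027/84.)
Determinant 99·(41281/176400) − 4² = 140491/19600.
a = (303·(41281/176400) − 4·(1027/84))/(140491/19600) = 1293781/421473; b = (99·(1027/84) − 4·303)/(140491/19600) = -31500/140491.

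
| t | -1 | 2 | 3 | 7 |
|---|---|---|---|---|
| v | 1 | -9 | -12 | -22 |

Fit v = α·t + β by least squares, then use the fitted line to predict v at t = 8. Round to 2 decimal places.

v̂ = -25.49

Forming XᵀX = [[63, 11]; [11, 4]] and Xᵀv = [-209, -42]ᵀ gives XᵀX·[α, β]ᵀ = Xᵀv.
Determinant 63·4 − 11² = 131.
α = ((-209)·4 − 11·(-42))/131 = -374/131; β = (63·(-42) − 11·(-209))/131 = -347/131.
At t = 8: v̂ = (-374/131)·(8) + (-347/131)·(1) = -3339/131.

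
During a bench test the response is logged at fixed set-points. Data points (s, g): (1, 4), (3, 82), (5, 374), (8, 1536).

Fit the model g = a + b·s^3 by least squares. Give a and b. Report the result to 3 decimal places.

a = 0.511, b = 2.998

Normal-equation sums: Σ1 = 4, Σs^3 = 665, Σs^3·s^3 = 278499.
Right-hand side: Σg = 1996, Σs^3·g = 835400.
det = 4·278499 − 665² = 671771.
a = (1996·278499 − 665·835400)/671771 = 343004/671771; b = (4·835400 − 665·1996)/671771 = 2014260/671771.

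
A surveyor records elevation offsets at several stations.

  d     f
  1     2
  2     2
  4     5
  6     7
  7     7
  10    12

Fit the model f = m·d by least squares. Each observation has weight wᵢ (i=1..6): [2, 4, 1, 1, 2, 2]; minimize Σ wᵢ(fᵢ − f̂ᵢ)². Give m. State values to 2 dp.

Entries of MᵀWM: Σwᵢ·d·d = 368.
For MᵀWf: Σwᵢ·d·f = 420.
Normal equations: [[368]]·[m]ᵀ = [420]ᵀ.
m = 420/368 = 1.1413.

m = 1.14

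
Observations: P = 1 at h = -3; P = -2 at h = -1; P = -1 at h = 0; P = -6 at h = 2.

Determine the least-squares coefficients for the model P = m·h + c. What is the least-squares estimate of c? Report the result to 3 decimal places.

Forming MᵀM = [[14, -2]; [-2, 4]] and MᵀP = [-13, -8]ᵀ gives MᵀM·[m, c]ᵀ = MᵀP.
Δ = 14·4 − (-2)² = 52.
m = ((-13)·4 − (-2)·(-8))/52 = -17/13; c = (14·(-8) − (-2)·(-13))/52 = -69/26.

c = -2.654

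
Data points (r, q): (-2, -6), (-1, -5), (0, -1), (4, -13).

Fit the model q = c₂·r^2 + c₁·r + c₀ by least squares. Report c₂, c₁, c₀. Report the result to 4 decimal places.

c₂ = -0.8470, c₁ = 0.6452, c₀ = -1.9645

With design matrix M, MᵀM = [[273, 55, 21]; [55, 21, 1]; [21, 1, 4]] and Mᵀq = [-237, -35, -25]ᵀ.
Inverting the 3×3 Gram matrix, [c₂, c₁, c₀]ᵀ = [-382/451, 291/451, -886/451]ᵀ.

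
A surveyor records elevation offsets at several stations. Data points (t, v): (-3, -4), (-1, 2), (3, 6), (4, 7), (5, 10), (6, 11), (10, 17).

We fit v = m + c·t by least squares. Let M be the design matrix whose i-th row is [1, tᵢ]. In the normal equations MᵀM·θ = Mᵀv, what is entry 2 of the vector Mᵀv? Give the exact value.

Entry 2 ↔ basis t, so (Mᵀv)_{2} = Σᵢ (t)·vᵢ = (-3)·(-4) + (-1)·(2) + (3)·(6) + (4)·(7) + (5)·(10) + (6)·(11) + (10)·(17) = 342.

342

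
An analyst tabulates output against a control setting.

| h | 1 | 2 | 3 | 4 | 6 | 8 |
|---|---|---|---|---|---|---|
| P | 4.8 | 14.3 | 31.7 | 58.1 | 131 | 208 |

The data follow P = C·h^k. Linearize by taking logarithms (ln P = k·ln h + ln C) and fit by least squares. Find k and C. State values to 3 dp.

k = 1.854, C = 4.399

Taking logs, ln P = k·ln h + ln C, so regress ln P on ln h.
Σln h = 7.0493, Σ(ln h)² = 11.1437, Σln P = 21.9601, Σln h·ln P = 31.1067.
Equations: 11.1437·k + 7.0493·ln C = 31.1067;  7.0493·k + 6·ln C = 21.9601.
Slope k = (n·Σln h·ln P − Σln h·Σln P)/(n·Σ(ln h)² − (Σln h)²) = (6·31.1067 − 7.0493·21.9601)/17.1702 = 1.85427; ln C = (Σln P − k·Σln h)/n = 1.48148, so C = exp(1.48148) = 4.39944.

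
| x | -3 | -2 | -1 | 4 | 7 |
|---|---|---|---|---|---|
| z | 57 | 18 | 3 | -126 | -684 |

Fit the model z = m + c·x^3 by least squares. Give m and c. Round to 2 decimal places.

m = 2.02, c = -2.00

Forming MᵀM = [[5, 371]; [371, 122539]] and Mᵀz = [-732, -244362]ᵀ gives MᵀM·[m, c]ᵀ = Mᵀz.
det = 5·122539 − 371² = 475054.
m = ((-732)·122539 − 371·(-244362))/475054 = 479877/237527; c = (5·(-244362) − 371·(-732))/475054 = -475119/237527.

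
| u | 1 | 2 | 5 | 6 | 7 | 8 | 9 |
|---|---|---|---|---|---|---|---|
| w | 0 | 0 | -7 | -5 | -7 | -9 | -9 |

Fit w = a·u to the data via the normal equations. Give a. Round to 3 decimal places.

a = -1.027

Entries of MᵀM: Σu·u = 260.
And Σu·w = -267.
MᵀM·[a]ᵀ = Mᵀw becomes [[260]]·[a]ᵀ = [-267]ᵀ.
a = (-267)/260 = -1.02692.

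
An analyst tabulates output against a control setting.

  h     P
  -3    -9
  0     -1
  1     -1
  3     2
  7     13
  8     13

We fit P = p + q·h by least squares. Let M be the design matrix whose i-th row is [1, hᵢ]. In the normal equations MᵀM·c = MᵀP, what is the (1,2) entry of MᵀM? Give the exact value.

16

Row 1 ↔ basis 1, column 2 ↔ basis h, so (MᵀM)_{1,2} = Σᵢ h = (1)·(-3) + (1)·(0) + (1)·(1) + (1)·(3) + (1)·(7) + (1)·(8) = 16.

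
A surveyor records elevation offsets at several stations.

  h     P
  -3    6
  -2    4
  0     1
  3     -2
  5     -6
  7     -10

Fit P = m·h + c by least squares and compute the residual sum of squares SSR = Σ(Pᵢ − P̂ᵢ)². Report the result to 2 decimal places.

The normal equations are: 96·m + 10·c = -132;  10·m + 6·c = -7.
Determinant 96·6 − 10² = 476.
m = ((-132)·6 − 10·(-7))/476 = -361/238; c = (96·(-7) − 10·(-132))/476 = 162/119.
Residuals: 3/34, -47/119, -43/119, 283/238, 53/238, -177/238; SSR = 275/119.

SSR = 2.31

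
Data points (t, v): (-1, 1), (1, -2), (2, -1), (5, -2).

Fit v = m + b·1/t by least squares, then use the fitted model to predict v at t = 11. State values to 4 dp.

v̂ = -0.8759

The normal system XᵀX·[m, b]ᵀ = Xᵀv is [[4, 7/10]; [7/10, 229/100]]·[m, b]ᵀ = [-4, -39/10]ᵀ.
Eliminating b: (229/100)·(row 1) − (7/10)·(row 2) gives (867/100)·m = (229/100)·(-4) − (7/10)·(-39/10) = -643/100, so m = -643/867.
Then b = ((-39/10) − (7/10)·(-643/867))/(229/100) = -1280/867.
At t = 11: v̂ = (-643/867)·(1) + (-1280/867)·(1/11) = -8353/9537.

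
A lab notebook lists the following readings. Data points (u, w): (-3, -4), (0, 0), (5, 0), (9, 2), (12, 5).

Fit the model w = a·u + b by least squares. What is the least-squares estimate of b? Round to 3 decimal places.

Sums needed: Σu·u = 259, Σu = 23, Σ1 = 5.
Moment sums: Σu·w = 90, Σw = 3.
XᵀX·[a, b]ᵀ = Xᵀw becomes [[259, 23]; [23, 5]]·[a, b]ᵀ = [90, 3]ᵀ.
Eliminating b: 5·(row 1) − 23·(row 2) gives 766·a = 5·90 − 23·3 = 381, so a = 381/766.
Then b = (3 − 23·(381/766))/5 = -1293/766.

b = -1.688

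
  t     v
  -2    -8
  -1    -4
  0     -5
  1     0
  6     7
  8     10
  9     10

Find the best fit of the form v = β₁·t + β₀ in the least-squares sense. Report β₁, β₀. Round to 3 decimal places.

Sums needed: Σt·t = 187, Σt = 21, Σ1 = 7.
For Mᵀv: Σt·v = 232, Σv = 10.
Eliminating β₀: 7·(row 1) − 21·(row 2) gives 868·β₁ = 7·232 − 21·10 = 1414, so β₁ = 101/62.
Then β₀ = (10 − 21·(101/62))/7 = -1501/434.

β₁ = 1.629, β₀ = -3.459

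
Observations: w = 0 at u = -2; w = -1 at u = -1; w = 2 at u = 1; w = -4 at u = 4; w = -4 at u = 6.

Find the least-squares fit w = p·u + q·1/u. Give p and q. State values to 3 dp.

Compute the Gram sums: Σu·u = 58, Σu·1/u = 5, Σ1/u·1/u = 337/144.
For Xᵀw: Σu·w = -37, Σ1/u·w = 4/3.
Δ = 58·(337/144) − 5² = 7973/72.
p = ((-37)·(337/144) − 5·(4/3))/(7973/72) = -13429/15946; q = (58·(4/3) − 5·(-37))/(7973/72) = 18888/7973.

p = -0.842, q = 2.369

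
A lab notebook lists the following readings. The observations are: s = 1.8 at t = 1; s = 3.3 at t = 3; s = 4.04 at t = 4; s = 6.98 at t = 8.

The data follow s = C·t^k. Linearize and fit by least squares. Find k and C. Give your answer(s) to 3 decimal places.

k = 0.643, C = 1.726

Linearized form: ln s = k·ln t + ln C. From the 4 transformed points,
XᵀX = [[7.4528, 4.5643]; [4.5643, 4]], rhs = [7.2877, 5.1210]ᵀ  (here Σln t = 4.5643, Σ(ln t)² = 7.4528, Σln s = 5.1210, Σln t·ln s = 7.2877).
Δ = 7.4528·4 − (4.5643)² = 8.9781; k = (7.2877·4 − 4.5643·5.1210)/8.9781 = 0.64344, ln C = (7.4528·5.1210 − 4.5643·7.2877)/8.9781 = 0.54603, so C = exp(0.54603) = 1.72639.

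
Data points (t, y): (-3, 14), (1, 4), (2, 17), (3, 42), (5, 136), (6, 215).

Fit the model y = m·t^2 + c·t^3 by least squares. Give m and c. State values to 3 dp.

Sums needed: Σt^2·t^2 = 2100, Σt^2·t^3 = 10934, Σt^3·t^3 = 63804.
Moment sums: Σt^2·y = 11716, Σt^3·y = 64336.
So AᵀA·[m, c]ᵀ = Aᵀy: [[2100, 10934]; [10934, 63804]]·[m, c]ᵀ = [11716, 64336]ᵀ.
det = 2100·63804 − 10934² = 14436044.
m = (11716·63804 − 10934·64336)/14436044 = 11019460/3609011; c = (2100·64336 − 10934·11716)/14436044 = 250102/515573.

m = 3.053, c = 0.485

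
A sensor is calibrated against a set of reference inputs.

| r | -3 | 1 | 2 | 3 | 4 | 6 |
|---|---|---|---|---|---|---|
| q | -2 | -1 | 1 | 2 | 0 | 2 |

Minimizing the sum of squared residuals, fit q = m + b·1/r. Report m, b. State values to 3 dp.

m = 0.156, b = 0.555

AᵀA·[m, b]ᵀ = Aᵀq reads: 6·m + (23/12)·b = 2;  (23/12)·m + (25/16)·b = 7/6.
(Σ1 = 6, Σ1/r = 23/12, Σ1/r·1/r = 25/16, Σq = 2, Σ1/r·q = 7/6.)
Determinant 6·(25/16) − (23/12)² = 821/144.
m = (2·(25/16) − (23/12)·(7/6))/(821/144) = 128/821; b = (6·(7/6) − (23/12)·2)/(821/144) = 456/821.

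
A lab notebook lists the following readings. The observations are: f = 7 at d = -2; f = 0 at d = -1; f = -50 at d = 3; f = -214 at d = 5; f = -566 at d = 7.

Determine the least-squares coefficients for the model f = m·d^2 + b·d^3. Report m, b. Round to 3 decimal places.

m = -1.115, b = -1.491

The normal system XᵀX·[m, b]ᵀ = Xᵀf is [[3124, 20142]; [20142, 134068]]·[m, b]ᵀ = [-33506, -222294]ᵀ.
Δ = 3124·134068 − 20142² = 13128268.
m = ((-33506)·134068 − 20142·(-222294))/13128268 = -3659165/3282067; b = (3124·(-222294) − 20142·(-33506))/13128268 = -4892151/3282067.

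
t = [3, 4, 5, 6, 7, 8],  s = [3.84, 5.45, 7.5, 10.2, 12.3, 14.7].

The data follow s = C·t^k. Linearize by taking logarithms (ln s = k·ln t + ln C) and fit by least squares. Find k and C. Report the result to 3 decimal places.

k = 1.396, C = 0.811

Let Y = ln s. Fitting Y = k·ln t + ln C by least squares:
Sums: Σln t = 9.9115, Σ(ln t)² = 17.0401, Σln s = 12.5758, Σln t·ln s = 21.7055.
Normal system: [[17.0401, 9.9115]; [9.9115, 6]]·[k, ln C]ᵀ = [21.7055, 12.5758]ᵀ.
Δ = 17.0401·6 − (9.9115)² = 4.0036; k = (21.7055·6 − 9.9115·12.5758)/4.0036 = 1.39576, ln C = (17.0401·12.5758 − 9.9115·21.7055)/4.0036 = -0.20970, so C = exp(-0.20970) = 0.81083.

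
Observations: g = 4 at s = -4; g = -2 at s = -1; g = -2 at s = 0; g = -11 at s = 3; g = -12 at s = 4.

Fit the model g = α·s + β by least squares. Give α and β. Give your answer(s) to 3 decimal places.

α = -2.083, β = -3.767

Entries of AᵀA: Σs·s = 42, Σs = 2, Σ1 = 5.
Right-hand side: Σs·g = -95, Σg = -23.
AᵀA·[α, β]ᵀ = Aᵀg becomes [[42, 2]; [2, 5]]·[α, β]ᵀ = [-95, -23]ᵀ.
Eliminating β: 5·(row 1) − 2·(row 2) gives 206·α = 5·(-95) − 2·(-23) = -429, so α = -429/206.
Then β = ((-23) − 2·(-429/206))/5 = -388/103.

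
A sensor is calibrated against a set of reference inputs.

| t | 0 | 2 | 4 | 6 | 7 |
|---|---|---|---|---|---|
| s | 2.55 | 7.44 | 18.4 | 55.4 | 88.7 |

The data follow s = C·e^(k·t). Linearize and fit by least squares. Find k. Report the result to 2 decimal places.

k = 0.51

Linearized form: ln s = k·t + ln C. From the 5 transformed points,
AᵀA = [[105.0000, 19.0000]; [19.0000, 5]], rhs = [71.1474, 14.3552]ᵀ  (here Σt = 19.0000, Σ(t)² = 105.0000, Σln s = 14.3552, Σt·ln s = 71.1474).
Δ = 105.0000·5 − (19.0000)² = 164.0000; k = (71.1474·5 − 19.0000·14.3552)/164.0000 = 0.50603, ln C = (105.0000·14.3552 − 19.0000·71.1474)/164.0000 = 0.94811.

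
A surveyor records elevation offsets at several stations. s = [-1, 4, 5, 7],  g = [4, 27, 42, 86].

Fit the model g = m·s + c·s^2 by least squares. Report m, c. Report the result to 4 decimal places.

m = -1.1596, c = 1.9238

From the data, Σs·s = 91, Σs·s^2 = 531, Σs^2·s^2 = 3283.
Right-hand side: Σs·g = 916, Σs^2·g = 5700.
Δ = 91·3283 − 531² = 16792.
m = (916·3283 − 531·5700)/16792 = -2434/2099; c = (91·5700 − 531·916)/16792 = 4038/2099.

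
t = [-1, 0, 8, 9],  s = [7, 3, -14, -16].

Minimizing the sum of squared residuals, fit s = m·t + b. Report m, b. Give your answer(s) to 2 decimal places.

The normal system XᵀX·[m, b]ᵀ = Xᵀs is [[146, 16]; [16, 4]]·[m, b]ᵀ = [-263, -20]ᵀ.
Δ = 146·4 − 16² = 328.
m = ((-263)·4 − 16·(-20))/328 = -183/82; b = (146·(-20) − 16·(-263))/328 = 161/41.

m = -2.23, b = 3.93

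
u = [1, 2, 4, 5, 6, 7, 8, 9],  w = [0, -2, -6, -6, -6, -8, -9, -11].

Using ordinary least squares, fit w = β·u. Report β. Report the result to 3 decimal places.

The normal equations are: 276·β = -321.
β = (-321)/276 = -1.16304.

β = -1.163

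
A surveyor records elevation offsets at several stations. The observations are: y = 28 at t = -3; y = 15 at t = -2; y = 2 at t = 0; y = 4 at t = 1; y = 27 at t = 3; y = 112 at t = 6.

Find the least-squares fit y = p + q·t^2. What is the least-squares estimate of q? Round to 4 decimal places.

Forming XᵀX = [[6, 59]; [59, 1475]] and Xᵀy = [188, 4591]ᵀ gives XᵀX·[p, q]ᵀ = Xᵀy.
Δ = 6·1475 − 59² = 5369.
p = (188·1475 − 59·4591)/5369 = 109/91; q = (6·4591 − 59·188)/5369 = 16454/5369.

q = 3.0646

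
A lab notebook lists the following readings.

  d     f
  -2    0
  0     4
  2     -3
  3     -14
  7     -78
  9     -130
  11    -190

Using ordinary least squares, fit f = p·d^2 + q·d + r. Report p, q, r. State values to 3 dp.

Normal-equation sums: Σd^2·d^2 = 23716, Σd^2·d = 2430, Σd^2 = 268, Σd·d = 268, Σd = 30, Σ1 = 7.
Moment sums: Σd^2·f = -37480, Σd·f = -3854, Σf = -411.
Inverting the 3×3 Gram matrix, [p, q, r]ᵀ = [-613084/409521, -170526/136507, 1620103/409521]ᵀ.

p = -1.497, q = -1.249, r = 3.956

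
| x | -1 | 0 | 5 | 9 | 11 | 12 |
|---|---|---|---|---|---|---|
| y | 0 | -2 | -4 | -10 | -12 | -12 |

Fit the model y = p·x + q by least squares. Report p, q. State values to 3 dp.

From the data, Σx·x = 372, Σx = 36, Σ1 = 6.
Right-hand side: Σx·y = -386, Σy = -40.
Normal equations: [[372, 36]; [36, 6]]·[p, q]ᵀ = [-386, -40]ᵀ.
det = 372·6 − 36² = 936.
p = ((-386)·6 − 36·(-40))/936 = -73/78; q = (372·(-40) − 36·(-386))/936 = -41/39.

p = -0.936, q = -1.051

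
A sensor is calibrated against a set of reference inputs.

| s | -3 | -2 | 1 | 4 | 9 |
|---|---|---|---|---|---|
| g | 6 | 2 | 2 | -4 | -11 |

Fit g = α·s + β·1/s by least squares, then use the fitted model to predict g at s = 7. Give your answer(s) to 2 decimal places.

Forming XᵀX = [[111, 5]; [5, 1861/1296]] and Xᵀg = [-135, -29/9]ᵀ gives XᵀX·[α, β]ᵀ = Xᵀg.
Determinant 111·(1861/1296) − 5² = 58057/432.
α = ((-135)·(1861/1296) − 5·(-29/9))/(58057/432) = -76785/58057; β = (111·(-29/9) − 5·(-135))/(58057/432) = 137088/58057.
At s = 7: ĝ = (-76785/58057)·(7) + (137088/58057)·(1/7) = -517911/58057.

ĝ = -8.92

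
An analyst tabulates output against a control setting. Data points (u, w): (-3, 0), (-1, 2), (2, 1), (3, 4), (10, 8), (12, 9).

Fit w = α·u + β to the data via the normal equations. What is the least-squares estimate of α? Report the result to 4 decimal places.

α = 0.6039

Setting ∂/∂α … = 0 gives: 267·α + 23·β = 200;  23·α + 6·β = 24.
Determinant 267·6 − 23² = 1073.
α = (200·6 − 23·24)/1073 = 648/1073; β = (267·24 − 23·200)/1073 = 1808/1073.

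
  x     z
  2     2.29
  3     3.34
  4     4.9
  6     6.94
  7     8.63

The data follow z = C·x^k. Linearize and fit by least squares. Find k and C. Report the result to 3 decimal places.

k = 1.052, C = 1.092

Let Y = ln z. Fitting Y = k·ln x + ln C by least squares:
AᵀA = [[10.6062, 6.9157]; [6.9157, 5]], rhs = [11.7674, 7.7163]ᵀ  (here Σln x = 6.9157, Σ(ln x)² = 10.6062, Σln z = 7.7163, Σln x·ln z = 11.7674).
Solving (det = 5.2037): k = 1.05183, ln C = 0.08843, so C = exp(0.08843) = 1.09246.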